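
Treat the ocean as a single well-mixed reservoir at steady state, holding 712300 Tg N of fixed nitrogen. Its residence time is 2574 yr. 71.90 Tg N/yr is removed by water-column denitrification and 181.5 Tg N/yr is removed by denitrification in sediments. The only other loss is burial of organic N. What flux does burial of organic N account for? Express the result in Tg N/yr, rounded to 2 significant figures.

23 Tg N/yr

Total removal F = M/τ = 712300 / 2574 = 276.7 Tg N/yr.
Burial of organic N = F − (71.90 + 181.5) = 276.7 − 253.4 = 23.33 Tg N/yr.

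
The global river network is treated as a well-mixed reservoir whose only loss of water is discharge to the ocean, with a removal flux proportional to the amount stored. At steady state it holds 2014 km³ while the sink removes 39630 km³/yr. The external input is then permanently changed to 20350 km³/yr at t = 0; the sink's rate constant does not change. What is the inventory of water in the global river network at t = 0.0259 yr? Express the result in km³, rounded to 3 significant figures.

1620 km³

τ = M₀/F₀ = 2014/39630 = 0.05082 yr; rate constant k = 1/τ.
New steady state M_∞ = F₁/k = F₁·τ = 20350 × 0.05082 = 1034.2 km³.
M(t) = M_∞ + (M₀ − M_∞)·e^(−t/τ); t/τ = 0.0259/0.05082 = 0.5096, so e^(−t/τ) = 0.6007.
M(t) = 1034.2 + 979.8 × 0.6007 = 1622.8 km³.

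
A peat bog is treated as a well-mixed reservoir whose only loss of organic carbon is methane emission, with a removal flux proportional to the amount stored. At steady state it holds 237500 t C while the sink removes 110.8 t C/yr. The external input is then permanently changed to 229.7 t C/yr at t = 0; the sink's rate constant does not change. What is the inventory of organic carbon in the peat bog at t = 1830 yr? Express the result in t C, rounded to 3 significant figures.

384000 t C

τ = M₀/F₀ = 237500/110.8 = 2144 yr; rate constant k = 1/τ.
New steady state M_∞ = F₁/k = F₁·τ = 229.7 × 2144 = 492360 t C.
M(t) = M_∞ + (M₀ − M_∞)·e^(−t/τ); t/τ = 1830/2144 = 0.8537, so e^(−t/τ) = 0.4258.
M(t) = 492360 − 254900 × 0.4258 = 383840 t C.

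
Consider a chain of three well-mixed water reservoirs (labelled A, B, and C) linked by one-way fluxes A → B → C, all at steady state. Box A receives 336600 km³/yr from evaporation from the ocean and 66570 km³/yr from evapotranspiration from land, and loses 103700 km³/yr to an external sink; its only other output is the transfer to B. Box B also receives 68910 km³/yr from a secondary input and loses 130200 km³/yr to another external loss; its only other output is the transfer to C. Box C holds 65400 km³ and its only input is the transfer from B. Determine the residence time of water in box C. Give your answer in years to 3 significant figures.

0.275 yr

Box A: F(A→B) = (336600 + 66570) − 103700 = 299470 km³/yr.
Box B: F(B→C) = (299470 + 68910) − 130200 = 238180 km³/yr.
Box C throughput = its input = 238180 km³/yr; τ = 65400 / 238180 = 0.2746 yr.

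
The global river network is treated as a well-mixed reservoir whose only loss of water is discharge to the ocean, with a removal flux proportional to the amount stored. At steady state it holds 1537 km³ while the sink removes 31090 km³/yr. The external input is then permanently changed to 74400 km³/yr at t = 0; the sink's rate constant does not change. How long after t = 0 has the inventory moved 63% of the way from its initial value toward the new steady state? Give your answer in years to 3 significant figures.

τ = M₀/F₀ = 1537/31090 = 0.04944 yr.
The remaining gap fraction is e^(−t/τ); 63% covered ⇒ e^(−t/τ) = 0.370.
t = −τ ln(0.370) = 0.04944 × 0.9943 = 0.04915 yr.

0.0492 yr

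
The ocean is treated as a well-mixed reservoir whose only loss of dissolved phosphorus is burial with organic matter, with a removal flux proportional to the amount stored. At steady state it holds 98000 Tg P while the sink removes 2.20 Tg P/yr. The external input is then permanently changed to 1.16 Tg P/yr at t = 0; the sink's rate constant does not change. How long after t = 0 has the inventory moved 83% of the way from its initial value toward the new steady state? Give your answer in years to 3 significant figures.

78900 yr

τ = M₀/F₀ = 98000/2.20 = 44550 yr.
The remaining gap fraction is e^(−t/τ); 83% covered ⇒ e^(−t/τ) = 0.170.
t = −τ ln(0.170) = 44550 × 1.772 = 78930 yr.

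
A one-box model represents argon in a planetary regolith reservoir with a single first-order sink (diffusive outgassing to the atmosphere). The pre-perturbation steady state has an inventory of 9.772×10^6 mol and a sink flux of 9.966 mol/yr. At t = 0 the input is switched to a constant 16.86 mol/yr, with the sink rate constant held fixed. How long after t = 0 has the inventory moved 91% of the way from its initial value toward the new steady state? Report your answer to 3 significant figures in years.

τ = M₀/F₀ = 9.772×10^6/9.966 = 980500 yr.
The remaining gap fraction is e^(−t/τ); 91% covered ⇒ e^(−t/τ) = 0.0900.
t = −τ ln(0.0900) = 980500 × 2.408 = 2.361×10^6 yr.

2.36×10^6 yr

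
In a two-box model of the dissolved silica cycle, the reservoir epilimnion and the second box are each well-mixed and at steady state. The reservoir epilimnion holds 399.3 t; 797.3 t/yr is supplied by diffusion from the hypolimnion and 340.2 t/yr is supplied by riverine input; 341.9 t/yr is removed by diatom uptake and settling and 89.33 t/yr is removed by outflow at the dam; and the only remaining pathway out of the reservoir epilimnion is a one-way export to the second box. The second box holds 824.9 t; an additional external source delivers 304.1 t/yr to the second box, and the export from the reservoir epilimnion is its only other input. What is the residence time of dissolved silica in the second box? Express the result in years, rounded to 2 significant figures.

Balance the reservoir epilimnion: ΣF_in = 797.3 + 340.2 = 1137.5 t/yr.
Export to the second box = ΣF_in − (341.9 + 89.33) = 706.27 t/yr.
Total input to the second box = 706.27 + 304.1 = 1010.4 t/yr; at steady state this equals its total output.
τ = M / F = 824.9 / 1010.4 = 0.8164 yr.

0.82 yr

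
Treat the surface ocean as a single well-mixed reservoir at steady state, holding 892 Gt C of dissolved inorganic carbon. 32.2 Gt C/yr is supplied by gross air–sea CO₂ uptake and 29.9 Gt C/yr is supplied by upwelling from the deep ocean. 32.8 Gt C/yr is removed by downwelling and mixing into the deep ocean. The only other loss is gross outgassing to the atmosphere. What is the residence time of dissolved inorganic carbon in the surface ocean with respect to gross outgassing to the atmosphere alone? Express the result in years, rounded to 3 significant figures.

At steady state ΣF_in = ΣF_out.
ΣF_in = 32.2 + 29.9 = 62.100 Gt C/yr.
Gross outgassing to the atmosphere flux = ΣF_in − (32.8) = 62.100 − 32.80 = 29.30 Gt C/yr.
τ = M / F = 892 / 29.30 = 30.44 yr.

30.4 yr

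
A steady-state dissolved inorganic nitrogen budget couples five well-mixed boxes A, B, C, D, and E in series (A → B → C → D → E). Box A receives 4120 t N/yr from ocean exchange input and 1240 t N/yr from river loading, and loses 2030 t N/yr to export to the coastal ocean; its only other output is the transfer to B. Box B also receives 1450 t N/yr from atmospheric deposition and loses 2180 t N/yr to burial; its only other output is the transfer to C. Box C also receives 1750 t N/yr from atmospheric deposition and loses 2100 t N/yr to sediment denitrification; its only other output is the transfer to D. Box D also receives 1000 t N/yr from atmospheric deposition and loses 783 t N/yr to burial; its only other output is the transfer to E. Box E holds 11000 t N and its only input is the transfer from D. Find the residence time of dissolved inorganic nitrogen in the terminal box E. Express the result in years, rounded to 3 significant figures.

Box A: F(A→B) = (4120 + 1240) − 2030 = 3330.0 t N/yr.
Box B: F(B→C) = (3330.0 + 1450) − 2180 = 2600.0 t N/yr.
Box C: F(C→D) = (2600.0 + 1750) − 2100 = 2250.0 t N/yr.
Box D: F(D→E) = (2250.0 + 1000) − 783 = 2467.0 t N/yr.
Box E throughput = its input = 2467.0 t N/yr; τ = 11000 / 2467.0 = 4.459 yr.

4.46 yr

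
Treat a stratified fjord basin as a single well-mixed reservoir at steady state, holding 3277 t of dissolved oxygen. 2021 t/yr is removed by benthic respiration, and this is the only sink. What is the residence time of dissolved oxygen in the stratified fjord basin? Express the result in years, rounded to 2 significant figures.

1.6 yr

τ = M / F = 3277 / 2021 = 1.621 yr.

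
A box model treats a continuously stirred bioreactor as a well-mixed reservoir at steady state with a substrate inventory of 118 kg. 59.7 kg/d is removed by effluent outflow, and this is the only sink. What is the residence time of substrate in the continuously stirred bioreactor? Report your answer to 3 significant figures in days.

τ = M / F = 118 / 59.7 = 1.977 d.

1.98 d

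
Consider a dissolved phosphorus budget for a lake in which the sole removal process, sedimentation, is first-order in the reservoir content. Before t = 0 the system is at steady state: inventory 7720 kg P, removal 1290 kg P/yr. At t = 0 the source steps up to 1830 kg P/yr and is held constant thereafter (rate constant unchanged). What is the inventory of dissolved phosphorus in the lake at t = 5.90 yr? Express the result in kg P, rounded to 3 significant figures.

The sink rate constant is k = F₀/M₀ = 1290/7720 = 0.1671 yr⁻¹.
Solving dM/dt = F₁ − kM with M(0) = M₀ gives M(t) = F₁/k + (M₀ − F₁/k)·e^(−kt).
F₁/k = 1830/0.1671 = 10952 kg P; kt = 0.1671 × 5.90 = 0.9859, e^(−kt) = 0.3731.
M(5.90) = 10952 + (7720 − 10952) × 0.3731 = 10952 − 1206 = 9745.9 kg P.

9750 kg P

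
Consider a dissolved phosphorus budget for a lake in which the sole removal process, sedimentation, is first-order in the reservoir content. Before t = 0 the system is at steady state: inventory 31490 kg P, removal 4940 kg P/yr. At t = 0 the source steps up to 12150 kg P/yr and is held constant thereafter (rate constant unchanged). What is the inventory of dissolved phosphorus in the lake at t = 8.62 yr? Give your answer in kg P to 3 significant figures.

The sink rate constant is k = F₀/M₀ = 4940/31490 = 0.1569 yr⁻¹.
Solving dM/dt = F₁ − kM with M(0) = M₀ gives M(t) = F₁/k + (M₀ − F₁/k)·e^(−kt).
F₁/k = 12150/0.1569 = 77450 kg P; kt = 0.1569 × 8.62 = 1.352, e^(−kt) = 0.2587.
M(8.62) = 77450 + (31490 − 77450) × 0.2587 = 77450 − 11890 = 65562 kg P.

65600 kg P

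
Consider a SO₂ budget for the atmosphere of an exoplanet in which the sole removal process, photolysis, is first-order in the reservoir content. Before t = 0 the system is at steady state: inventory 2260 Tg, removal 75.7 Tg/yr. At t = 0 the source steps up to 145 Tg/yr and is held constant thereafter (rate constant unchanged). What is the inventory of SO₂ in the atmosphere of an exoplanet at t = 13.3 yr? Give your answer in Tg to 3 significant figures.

Residence time τ = M₀/F₀ = 29.85 yr. The eventual steady state is M_∞ = M₀·(F₁/F₀) = 2260 × 145/75.7 = 4328.9 Tg.
The anomaly ΔM(t) = M(t) − M_∞ decays as ΔM₀·e^(−t/τ) with ΔM₀ = 2260 − 4328.9 = −2069 Tg.
At t = 13.3 yr, e^(−t/τ) = e^(−0.4455) = 0.6405, so ΔM = −1325 Tg and M = 4328.9 − 1325 = 3003.8 Tg.

3000 Tg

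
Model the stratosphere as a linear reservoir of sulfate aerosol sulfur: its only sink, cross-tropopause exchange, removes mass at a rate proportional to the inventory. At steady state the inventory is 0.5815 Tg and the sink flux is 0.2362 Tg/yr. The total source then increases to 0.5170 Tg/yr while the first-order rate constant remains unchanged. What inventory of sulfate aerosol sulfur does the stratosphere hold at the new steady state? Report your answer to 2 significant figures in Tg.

1.3 Tg

Rate constant k = F/M = 0.2362 / 0.5815 = 0.4062 yr⁻¹.
At the new steady state, source = k·M_new ⇒ M_new = 0.5170 / 0.4062 = 1.273 Tg.
(Equivalently M_new = M × F_new/F_old = 0.5815 × 0.5170/0.2362.)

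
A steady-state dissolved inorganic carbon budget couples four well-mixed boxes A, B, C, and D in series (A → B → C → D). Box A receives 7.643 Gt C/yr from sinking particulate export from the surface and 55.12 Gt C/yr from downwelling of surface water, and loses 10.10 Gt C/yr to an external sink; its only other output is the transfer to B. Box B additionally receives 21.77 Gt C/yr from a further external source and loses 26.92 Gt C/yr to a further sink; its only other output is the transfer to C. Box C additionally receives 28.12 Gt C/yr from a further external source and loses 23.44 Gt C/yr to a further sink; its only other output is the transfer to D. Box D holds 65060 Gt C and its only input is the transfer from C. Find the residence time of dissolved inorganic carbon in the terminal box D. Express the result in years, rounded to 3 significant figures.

1250 yr

Box A: F(A→B) = (7.643 + 55.12) − 10.10 = 52.663 Gt C/yr.
Box B: F(B→C) = (52.663 + 21.77) − 26.92 = 47.513 Gt C/yr.
Box C: F(C→D) = (47.513 + 28.12) − 23.44 = 52.193 Gt C/yr.
Box D throughput = its input = 52.193 Gt C/yr; τ = 65060 / 52.193 = 1247 yr.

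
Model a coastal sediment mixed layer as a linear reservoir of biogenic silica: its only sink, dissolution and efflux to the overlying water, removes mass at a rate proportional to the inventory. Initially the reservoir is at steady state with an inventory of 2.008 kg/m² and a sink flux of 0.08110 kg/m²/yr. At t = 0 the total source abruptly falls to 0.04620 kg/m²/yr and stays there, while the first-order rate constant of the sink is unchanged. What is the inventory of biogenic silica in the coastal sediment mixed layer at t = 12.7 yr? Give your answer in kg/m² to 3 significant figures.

Residence time τ = M₀/F₀ = 24.76 yr. The eventual steady state is M_∞ = M₀·(F₁/F₀) = 2.008 × 0.04620/0.08110 = 1.1439 kg/m².
The anomaly ΔM(t) = M(t) − M_∞ decays as ΔM₀·e^(−t/τ) with ΔM₀ = 2.008 − 1.1439 = 0.8641 kg/m².
At t = 12.7 yr, e^(−t/τ) = e^(−0.5129) = 0.5987, so ΔM = 0.5174 kg/m² and M = 1.1439 + 0.5174 = 1.6613 kg/m².

1.66 kg/m²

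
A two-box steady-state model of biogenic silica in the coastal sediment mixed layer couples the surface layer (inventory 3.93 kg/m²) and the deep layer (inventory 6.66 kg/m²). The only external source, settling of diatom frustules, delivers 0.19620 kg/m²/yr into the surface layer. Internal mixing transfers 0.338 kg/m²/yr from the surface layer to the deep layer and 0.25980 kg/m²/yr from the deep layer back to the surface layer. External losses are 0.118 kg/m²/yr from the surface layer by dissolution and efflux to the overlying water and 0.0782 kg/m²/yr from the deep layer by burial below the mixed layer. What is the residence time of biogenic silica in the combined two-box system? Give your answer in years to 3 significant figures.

Treat the two boxes together as one reservoir: the mixing fluxes between them are internal recycling, so τ = ΣM / Σ(external losses).
M_total = 3.93 + 6.66 = 10.590 kg/m².
ΣF_external_out = 0.118 + 0.0782 = 0.19620 kg/m²/yr.
τ = M_total / ΣF_ext = 10.590 / 0.19620 = 53.98 yr.

54.0 yr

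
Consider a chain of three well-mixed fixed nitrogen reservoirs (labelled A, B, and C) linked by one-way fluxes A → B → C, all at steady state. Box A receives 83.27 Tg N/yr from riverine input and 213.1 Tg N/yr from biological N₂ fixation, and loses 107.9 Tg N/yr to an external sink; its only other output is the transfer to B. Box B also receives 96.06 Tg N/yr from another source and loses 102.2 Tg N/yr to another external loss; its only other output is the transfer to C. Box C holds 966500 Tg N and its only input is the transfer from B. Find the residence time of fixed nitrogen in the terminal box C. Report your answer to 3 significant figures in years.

5300 yr

Box A: F(A→B) = (83.27 + 213.1) − 107.9 = 188.47 Tg N/yr.
Box B: F(B→C) = (188.47 + 96.06) − 102.2 = 182.33 Tg N/yr.
Box C throughput = its input = 182.33 Tg N/yr; τ = 966500 / 182.33 = 5301 yr.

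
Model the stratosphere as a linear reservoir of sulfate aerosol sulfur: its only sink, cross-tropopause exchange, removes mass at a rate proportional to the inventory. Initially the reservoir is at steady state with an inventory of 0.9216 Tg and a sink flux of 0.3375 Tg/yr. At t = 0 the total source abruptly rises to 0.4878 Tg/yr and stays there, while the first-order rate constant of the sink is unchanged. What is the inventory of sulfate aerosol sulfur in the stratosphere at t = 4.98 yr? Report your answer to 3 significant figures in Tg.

1.27 Tg

The sink rate constant is k = F₀/M₀ = 0.3375/0.9216 = 0.3662 yr⁻¹.
Solving dM/dt = F₁ − kM with M(0) = M₀ gives M(t) = F₁/k + (M₀ − F₁/k)·e^(−kt).
F₁/k = 0.4878/0.3662 = 1.3320 Tg; kt = 0.3662 × 4.98 = 1.824, e^(−kt) = 0.1614.
M(4.98) = 1.3320 + (0.9216 − 1.3320) × 0.1614 = 1.3320 − 0.06625 = 1.2658 Tg.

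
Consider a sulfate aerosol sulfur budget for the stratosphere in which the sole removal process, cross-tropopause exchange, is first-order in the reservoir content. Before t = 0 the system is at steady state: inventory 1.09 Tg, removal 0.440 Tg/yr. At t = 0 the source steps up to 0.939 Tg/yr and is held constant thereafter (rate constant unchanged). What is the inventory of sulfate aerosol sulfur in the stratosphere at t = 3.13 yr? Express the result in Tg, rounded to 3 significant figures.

τ = M₀/F₀ = 1.09/0.440 = 2.477 yr; rate constant k = 1/τ.
New steady state M_∞ = F₁/k = F₁·τ = 0.939 × 2.477 = 2.3262 Tg.
M(t) = M_∞ + (M₀ − M_∞)·e^(−t/τ); t/τ = 3.13/2.477 = 1.263, so e^(−t/τ) = 0.2827.
M(t) = 2.3262 − 1.236 × 0.2827 = 1.9767 Tg.

1.98 Tg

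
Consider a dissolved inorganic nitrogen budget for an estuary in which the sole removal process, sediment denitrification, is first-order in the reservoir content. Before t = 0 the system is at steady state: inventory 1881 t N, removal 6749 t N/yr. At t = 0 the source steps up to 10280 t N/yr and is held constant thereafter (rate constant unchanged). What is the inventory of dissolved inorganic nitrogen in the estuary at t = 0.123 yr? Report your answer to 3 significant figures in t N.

2230 t N

Residence time τ = M₀/F₀ = 0.2787 yr. The eventual steady state is M_∞ = M₀·(F₁/F₀) = 1881 × 10280/6749 = 2865.1 t N.
The anomaly ΔM(t) = M(t) − M_∞ decays as ΔM₀·e^(−t/τ) with ΔM₀ = 1881 − 2865.1 = −984.1 t N.
At t = 0.123 yr, e^(−t/τ) = e^(−0.4413) = 0.6432, so ΔM = −633.0 t N and M = 2865.1 − 633.0 = 2232.1 t N.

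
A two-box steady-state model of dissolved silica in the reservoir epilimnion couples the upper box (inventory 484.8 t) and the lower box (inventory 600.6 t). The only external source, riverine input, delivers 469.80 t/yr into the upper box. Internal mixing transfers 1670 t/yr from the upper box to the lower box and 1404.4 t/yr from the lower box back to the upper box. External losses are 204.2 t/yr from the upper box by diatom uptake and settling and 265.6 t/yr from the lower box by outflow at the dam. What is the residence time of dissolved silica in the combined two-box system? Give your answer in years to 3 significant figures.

2.31 yr

For the system as a whole, the A↔B exchange is internal and contributes nothing to the throughput; only the external sinks remove mass.
M_total = 484.8 + 600.6 = 1085.4 t.
ΣF_external_out = 204.2 + 265.6 = 469.80 t/yr.
τ = M_total / ΣF_ext = 1085.4 / 469.80 = 2.310 yr.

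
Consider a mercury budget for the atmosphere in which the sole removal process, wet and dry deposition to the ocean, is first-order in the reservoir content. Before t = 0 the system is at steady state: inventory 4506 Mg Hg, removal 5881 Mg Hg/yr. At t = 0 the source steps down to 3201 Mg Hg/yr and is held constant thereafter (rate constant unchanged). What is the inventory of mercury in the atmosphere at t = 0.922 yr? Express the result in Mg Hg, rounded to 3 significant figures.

τ = M₀/F₀ = 4506/5881 = 0.7662 yr; rate constant k = 1/τ.
New steady state M_∞ = F₁/k = F₁·τ = 3201 × 0.7662 = 2452.6 Mg Hg.
M(t) = M_∞ + (M₀ − M_∞)·e^(−t/τ); t/τ = 0.922/0.7662 = 1.203, so e^(−t/τ) = 0.3002.
M(t) = 2452.6 + 2053 × 0.3002 = 3069.0 Mg Hg.

3070 Mg Hg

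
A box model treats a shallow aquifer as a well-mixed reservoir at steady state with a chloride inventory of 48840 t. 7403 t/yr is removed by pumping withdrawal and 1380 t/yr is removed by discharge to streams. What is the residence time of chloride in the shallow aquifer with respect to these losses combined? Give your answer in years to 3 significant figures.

5.56 yr

Total removal = 7403 + 1380 = 8783.0 t/yr.
τ = M / ΣF_out = 48840 / 8783.0 = 5.561 yr.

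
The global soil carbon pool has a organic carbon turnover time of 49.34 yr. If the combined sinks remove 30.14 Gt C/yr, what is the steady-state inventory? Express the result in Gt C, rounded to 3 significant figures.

τ = M/F ⇒ M = τ × F = 49.34 × 30.14 = 1487 Gt C.

1490 Gt C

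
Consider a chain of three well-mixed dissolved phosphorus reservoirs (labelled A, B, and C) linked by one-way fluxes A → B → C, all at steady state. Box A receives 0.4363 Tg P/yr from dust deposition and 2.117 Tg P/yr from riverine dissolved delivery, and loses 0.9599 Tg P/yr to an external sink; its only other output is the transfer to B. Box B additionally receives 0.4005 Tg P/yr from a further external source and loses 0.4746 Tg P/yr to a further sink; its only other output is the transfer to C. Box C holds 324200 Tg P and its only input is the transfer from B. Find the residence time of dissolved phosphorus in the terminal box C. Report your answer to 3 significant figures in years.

Box A: F(A→B) = (0.4363 + 2.117) − 0.9599 = 1.5934 Tg P/yr.
Box B: F(B→C) = (1.5934 + 0.4005) − 0.4746 = 1.5193 Tg P/yr.
Box C throughput = its input = 1.5193 Tg P/yr; τ = 324200 / 1.5193 = 213400 yr.

213000 yr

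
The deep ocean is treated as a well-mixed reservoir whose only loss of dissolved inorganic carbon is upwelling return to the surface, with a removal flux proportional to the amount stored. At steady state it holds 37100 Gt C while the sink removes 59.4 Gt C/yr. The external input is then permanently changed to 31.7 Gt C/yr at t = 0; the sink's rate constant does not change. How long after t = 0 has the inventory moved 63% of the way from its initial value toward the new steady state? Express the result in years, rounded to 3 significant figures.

τ = M₀/F₀ = 37100/59.4 = 624.6 yr.
The remaining gap fraction is e^(−t/τ); 63% covered ⇒ e^(−t/τ) = 0.370.
t = −τ ln(0.370) = 624.6 × 0.9943 = 621.0 yr.

621 yr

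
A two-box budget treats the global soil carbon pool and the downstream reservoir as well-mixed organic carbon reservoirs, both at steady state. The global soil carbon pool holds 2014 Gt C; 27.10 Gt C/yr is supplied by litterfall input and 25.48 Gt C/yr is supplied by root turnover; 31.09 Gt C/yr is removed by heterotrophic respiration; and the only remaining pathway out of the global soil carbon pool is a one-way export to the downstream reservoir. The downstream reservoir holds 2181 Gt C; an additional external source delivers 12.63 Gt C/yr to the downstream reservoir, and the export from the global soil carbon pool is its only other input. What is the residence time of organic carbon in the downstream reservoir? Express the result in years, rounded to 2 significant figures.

Balance the global soil carbon pool: ΣF_in = 27.10 + 25.48 = 52.580 Gt C/yr.
Export to the downstream reservoir = ΣF_in − (31.09) = 21.490 Gt C/yr.
Total input to the downstream reservoir = 21.490 + 12.63 = 34.120 Gt C/yr; at steady state this equals its total output.
τ = M / F = 2181 / 34.120 = 63.92 yr.

64 yr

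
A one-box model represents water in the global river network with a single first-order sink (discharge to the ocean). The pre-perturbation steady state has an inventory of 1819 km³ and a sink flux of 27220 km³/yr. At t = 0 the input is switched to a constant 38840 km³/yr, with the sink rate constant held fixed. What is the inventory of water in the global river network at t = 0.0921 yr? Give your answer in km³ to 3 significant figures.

The sink rate constant is k = F₀/M₀ = 27220/1819 = 14.96 yr⁻¹.
Solving dM/dt = F₁ − kM with M(0) = M₀ gives M(t) = F₁/k + (M₀ − F₁/k)·e^(−kt).
F₁/k = 38840/14.96 = 2595.5 km³; kt = 14.96 × 0.0921 = 1.378, e^(−kt) = 0.2520.
M(0.0921) = 2595.5 + (1819 − 2595.5) × 0.2520 = 2595.5 − 195.7 = 2399.8 km³.

2400 km³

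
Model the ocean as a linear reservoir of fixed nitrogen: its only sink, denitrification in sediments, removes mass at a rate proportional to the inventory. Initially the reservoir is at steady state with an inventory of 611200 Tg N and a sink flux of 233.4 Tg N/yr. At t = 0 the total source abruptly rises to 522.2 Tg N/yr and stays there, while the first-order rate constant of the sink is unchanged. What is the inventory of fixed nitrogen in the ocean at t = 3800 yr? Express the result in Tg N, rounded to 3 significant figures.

1.19×10^6 Tg N

Residence time τ = M₀/F₀ = 2619 yr. The eventual steady state is M_∞ = M₀·(F₁/F₀) = 611200 × 522.2/233.4 = 1.3675×10^6 Tg N.
The anomaly ΔM(t) = M(t) − M_∞ decays as ΔM₀·e^(−t/τ) with ΔM₀ = 611200 − 1.3675×10^6 = −756300 Tg N.
At t = 3800 yr, e^(−t/τ) = e^(−1.451) = 0.2343, so ΔM = −177200 Tg N and M = 1.3675×10^6 − 177200 = 1.1903×10^6 Tg N.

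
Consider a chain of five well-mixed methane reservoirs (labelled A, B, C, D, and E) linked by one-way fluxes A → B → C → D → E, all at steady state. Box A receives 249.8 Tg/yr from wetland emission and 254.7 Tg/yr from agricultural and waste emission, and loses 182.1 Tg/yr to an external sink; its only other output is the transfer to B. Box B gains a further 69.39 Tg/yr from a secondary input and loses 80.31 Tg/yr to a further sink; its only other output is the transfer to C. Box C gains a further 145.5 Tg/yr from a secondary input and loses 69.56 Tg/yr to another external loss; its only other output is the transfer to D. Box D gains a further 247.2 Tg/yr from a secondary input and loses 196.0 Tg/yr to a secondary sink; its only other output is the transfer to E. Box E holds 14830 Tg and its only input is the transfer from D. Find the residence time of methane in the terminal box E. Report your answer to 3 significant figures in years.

33.8 yr

Box A: F(A→B) = (249.8 + 254.7) − 182.1 = 322.40 Tg/yr.
Box B: F(B→C) = (322.40 + 69.39) − 80.31 = 311.48 Tg/yr.
Box C: F(C→D) = (311.48 + 145.5) − 69.56 = 387.42 Tg/yr.
Box D: F(D→E) = (387.42 + 247.2) − 196.0 = 438.62 Tg/yr.
Box E throughput = its input = 438.62 Tg/yr; τ = 14830 / 438.62 = 33.81 yr.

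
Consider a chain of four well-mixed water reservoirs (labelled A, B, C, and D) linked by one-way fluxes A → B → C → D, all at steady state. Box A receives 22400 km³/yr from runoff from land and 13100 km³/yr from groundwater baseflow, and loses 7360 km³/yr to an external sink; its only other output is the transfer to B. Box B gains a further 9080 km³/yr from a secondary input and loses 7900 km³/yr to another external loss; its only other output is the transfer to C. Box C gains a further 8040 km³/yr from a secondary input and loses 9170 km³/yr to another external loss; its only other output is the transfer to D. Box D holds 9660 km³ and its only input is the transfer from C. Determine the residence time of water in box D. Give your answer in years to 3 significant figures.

Box A: F(A→B) = (22400 + 13100) − 7360 = 28140 km³/yr.
Box B: F(B→C) = (28140 + 9080) − 7900 = 29320 km³/yr.
Box C: F(C→D) = (29320 + 8040) − 9170 = 28190 km³/yr.
Box D throughput = its input = 28190 km³/yr; τ = 9660 / 28190 = 0.3427 yr.

0.343 yr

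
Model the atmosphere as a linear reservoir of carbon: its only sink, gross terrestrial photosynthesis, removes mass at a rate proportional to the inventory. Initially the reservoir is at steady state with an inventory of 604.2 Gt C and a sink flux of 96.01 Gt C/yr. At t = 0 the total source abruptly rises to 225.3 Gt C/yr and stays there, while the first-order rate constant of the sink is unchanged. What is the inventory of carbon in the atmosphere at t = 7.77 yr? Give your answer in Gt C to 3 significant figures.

1180 Gt C

τ = M₀/F₀ = 604.2/96.01 = 6.293 yr; rate constant k = 1/τ.
New steady state M_∞ = F₁/k = F₁·τ = 225.3 × 6.293 = 1417.8 Gt C.
M(t) = M_∞ + (M₀ − M_∞)·e^(−t/τ); t/τ = 7.77/6.293 = 1.235, so e^(−t/τ) = 0.2909.
M(t) = 1417.8 − 813.6 × 0.2909 = 1181.1 Gt C.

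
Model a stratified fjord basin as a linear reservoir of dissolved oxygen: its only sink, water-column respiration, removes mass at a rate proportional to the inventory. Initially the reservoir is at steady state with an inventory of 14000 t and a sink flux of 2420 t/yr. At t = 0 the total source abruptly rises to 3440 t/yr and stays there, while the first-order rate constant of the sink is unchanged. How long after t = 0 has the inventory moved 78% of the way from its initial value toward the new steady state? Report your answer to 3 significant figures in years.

8.76 yr

τ = M₀/F₀ = 14000/2420 = 5.785 yr.
The remaining gap fraction is e^(−t/τ); 78% covered ⇒ e^(−t/τ) = 0.220.
t = −τ ln(0.220) = 5.785 × 1.514 = 8.759 yr.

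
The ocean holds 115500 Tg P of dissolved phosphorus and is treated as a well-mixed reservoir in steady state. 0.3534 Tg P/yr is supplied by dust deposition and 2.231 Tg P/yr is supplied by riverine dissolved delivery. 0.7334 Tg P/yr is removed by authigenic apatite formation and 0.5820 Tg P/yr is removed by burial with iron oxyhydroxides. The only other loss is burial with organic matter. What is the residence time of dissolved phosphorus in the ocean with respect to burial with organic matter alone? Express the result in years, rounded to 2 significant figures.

91000 yr

At steady state ΣF_in = ΣF_out.
ΣF_in = 0.3534 + 2.231 = 2.5844 Tg P/yr.
Burial with organic matter flux = ΣF_in − (0.7334 + 0.5820) = 2.5844 − 1.315 = 1.269 Tg P/yr.
τ = M / F = 115500 / 1.269 = 91020 yr.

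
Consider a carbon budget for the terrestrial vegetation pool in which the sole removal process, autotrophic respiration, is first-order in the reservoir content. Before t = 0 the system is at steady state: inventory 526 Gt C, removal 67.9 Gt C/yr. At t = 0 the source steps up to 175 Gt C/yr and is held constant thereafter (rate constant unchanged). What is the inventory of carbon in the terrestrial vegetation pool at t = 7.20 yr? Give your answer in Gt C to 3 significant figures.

1030 Gt C

The sink rate constant is k = F₀/M₀ = 67.9/526 = 0.1291 yr⁻¹.
Solving dM/dt = F₁ − kM with M(0) = M₀ gives M(t) = F₁/k + (M₀ − F₁/k)·e^(−kt).
F₁/k = 175/0.1291 = 1355.7 Gt C; kt = 0.1291 × 7.20 = 0.9294, e^(−kt) = 0.3948.
M(7.20) = 1355.7 + (526 − 1355.7) × 0.3948 = 1355.7 − 327.5 = 1028.1 Gt C.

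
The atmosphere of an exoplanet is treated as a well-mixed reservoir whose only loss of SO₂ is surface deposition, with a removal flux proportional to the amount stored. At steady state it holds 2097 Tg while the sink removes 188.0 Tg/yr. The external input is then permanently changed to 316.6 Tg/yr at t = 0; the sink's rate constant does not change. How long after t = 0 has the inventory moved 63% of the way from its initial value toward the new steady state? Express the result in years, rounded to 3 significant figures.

τ = M₀/F₀ = 2097/188.0 = 11.15 yr.
The remaining gap fraction is e^(−t/τ); 63% covered ⇒ e^(−t/τ) = 0.370.
t = −τ ln(0.370) = 11.15 × 0.9943 = 11.09 yr.

11.1 yr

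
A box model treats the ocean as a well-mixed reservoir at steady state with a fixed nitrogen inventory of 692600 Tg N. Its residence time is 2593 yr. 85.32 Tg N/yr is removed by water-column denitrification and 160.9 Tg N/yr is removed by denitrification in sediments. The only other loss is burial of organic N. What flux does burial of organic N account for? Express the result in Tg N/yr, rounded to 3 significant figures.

20.9 Tg N/yr

Total removal F = M/τ = 692600 / 2593 = 267.1 Tg N/yr.
Burial of organic N = F − (85.32 + 160.9) = 267.1 − 246.2 = 20.88 Tg N/yr.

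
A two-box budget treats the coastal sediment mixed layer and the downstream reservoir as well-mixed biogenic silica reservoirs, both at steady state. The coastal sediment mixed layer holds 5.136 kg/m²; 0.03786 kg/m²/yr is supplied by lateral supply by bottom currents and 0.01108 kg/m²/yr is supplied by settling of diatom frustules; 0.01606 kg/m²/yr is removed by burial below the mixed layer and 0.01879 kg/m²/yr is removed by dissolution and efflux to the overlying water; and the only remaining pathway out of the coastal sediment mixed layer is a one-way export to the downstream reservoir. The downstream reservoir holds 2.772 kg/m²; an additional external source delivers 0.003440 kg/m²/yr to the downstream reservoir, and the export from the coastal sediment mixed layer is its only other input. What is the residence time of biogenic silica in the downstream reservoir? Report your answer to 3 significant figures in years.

Balance the coastal sediment mixed layer: ΣF_in = 0.03786 + 0.01108 = 0.048940 kg/m²/yr.
Export to the downstream reservoir = ΣF_in − (0.01606 + 0.01879) = 0.014090 kg/m²/yr.
Total input to the downstream reservoir = 0.014090 + 0.003440 = 0.017530 kg/m²/yr; at steady state this equals its total output.
τ = M / F = 2.772 / 0.017530 = 158.1 yr.

158 yr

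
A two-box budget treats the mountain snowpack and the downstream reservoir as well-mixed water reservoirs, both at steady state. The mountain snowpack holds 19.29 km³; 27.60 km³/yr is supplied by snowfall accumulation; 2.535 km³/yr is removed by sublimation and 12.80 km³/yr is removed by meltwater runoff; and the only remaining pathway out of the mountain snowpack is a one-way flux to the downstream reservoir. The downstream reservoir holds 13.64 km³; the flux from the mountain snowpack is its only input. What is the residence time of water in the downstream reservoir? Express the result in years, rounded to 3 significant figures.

1.11 yr

Balance the mountain snowpack: ΣF_in = 27.600 km³/yr.
Flux to the downstream reservoir = ΣF_in − (2.535 + 12.80) = 12.265 km³/yr.
At steady state the output of the downstream reservoir equals its input, 12.265 km³/yr.
τ = M / F = 13.64 / 12.265 = 1.112 yr.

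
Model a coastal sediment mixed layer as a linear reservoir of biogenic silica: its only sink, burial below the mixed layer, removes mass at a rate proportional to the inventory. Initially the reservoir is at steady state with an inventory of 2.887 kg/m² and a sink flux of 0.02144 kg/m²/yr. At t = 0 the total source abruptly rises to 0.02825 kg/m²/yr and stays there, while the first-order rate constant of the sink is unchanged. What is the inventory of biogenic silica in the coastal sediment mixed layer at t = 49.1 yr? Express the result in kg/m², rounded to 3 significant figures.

3.17 kg/m²

Residence time τ = M₀/F₀ = 134.7 yr. The eventual steady state is M_∞ = M₀·(F₁/F₀) = 2.887 × 0.02825/0.02144 = 3.8040 kg/m².
The anomaly ΔM(t) = M(t) − M_∞ decays as ΔM₀·e^(−t/τ) with ΔM₀ = 2.887 − 3.8040 = −0.9170 kg/m².
At t = 49.1 yr, e^(−t/τ) = e^(−0.3646) = 0.6944, so ΔM = −0.6368 kg/m² and M = 3.8040 − 0.6368 = 3.1672 kg/m².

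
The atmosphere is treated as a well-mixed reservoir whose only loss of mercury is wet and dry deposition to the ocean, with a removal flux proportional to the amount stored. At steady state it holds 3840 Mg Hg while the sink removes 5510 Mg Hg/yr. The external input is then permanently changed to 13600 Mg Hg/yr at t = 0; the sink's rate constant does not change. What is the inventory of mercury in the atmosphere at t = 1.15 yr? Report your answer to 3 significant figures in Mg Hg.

8400 Mg Hg

τ = M₀/F₀ = 3840/5510 = 0.6969 yr; rate constant k = 1/τ.
New steady state M_∞ = F₁/k = F₁·τ = 13600 × 0.6969 = 9478.0 Mg Hg.
M(t) = M_∞ + (M₀ − M_∞)·e^(−t/τ); t/τ = 1.15/0.6969 = 1.650, so e^(−t/τ) = 0.1920.
M(t) = 9478.0 − 5638 × 0.1920 = 8395.4 Mg Hg.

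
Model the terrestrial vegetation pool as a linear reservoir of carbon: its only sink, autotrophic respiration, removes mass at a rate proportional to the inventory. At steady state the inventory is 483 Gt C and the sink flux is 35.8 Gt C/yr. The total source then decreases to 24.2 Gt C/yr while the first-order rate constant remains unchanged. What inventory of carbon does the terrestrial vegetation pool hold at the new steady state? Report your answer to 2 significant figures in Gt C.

Rate constant k = F/M = 35.8 / 483 = 0.07412 yr⁻¹.
At the new steady state, source = k·M_new ⇒ M_new = 24.2 / 0.07412 = 326.5 Gt C.
(Equivalently M_new = M × F_new/F_old = 483 × 24.2/35.8.)

330 Gt C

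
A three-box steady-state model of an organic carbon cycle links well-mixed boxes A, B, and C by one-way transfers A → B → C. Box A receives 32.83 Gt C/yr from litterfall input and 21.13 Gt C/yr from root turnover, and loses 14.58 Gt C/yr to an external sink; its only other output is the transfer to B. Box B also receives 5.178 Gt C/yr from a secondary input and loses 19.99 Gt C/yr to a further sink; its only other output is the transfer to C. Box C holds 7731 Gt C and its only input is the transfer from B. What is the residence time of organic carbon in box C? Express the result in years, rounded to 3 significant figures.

Box A: F(A→B) = (32.83 + 21.13) − 14.58 = 39.380 Gt C/yr.
Box B: F(B→C) = (39.380 + 5.178) − 19.99 = 24.568 Gt C/yr.
Box C throughput = its input = 24.568 Gt C/yr; τ = 7731 / 24.568 = 314.7 yr.

315 yr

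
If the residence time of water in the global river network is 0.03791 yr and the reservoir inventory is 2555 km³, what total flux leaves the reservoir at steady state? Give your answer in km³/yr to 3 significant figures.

F = M / τ = 2555 / 0.03791 = 67400 km³/yr.

67400 km³/yr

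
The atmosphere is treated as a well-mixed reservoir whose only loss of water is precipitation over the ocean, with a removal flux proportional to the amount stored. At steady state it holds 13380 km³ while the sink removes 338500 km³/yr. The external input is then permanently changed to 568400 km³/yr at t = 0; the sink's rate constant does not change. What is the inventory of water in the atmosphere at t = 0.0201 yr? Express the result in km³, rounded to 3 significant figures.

τ = M₀/F₀ = 13380/338500 = 0.03953 yr; rate constant k = 1/τ.
New steady state M_∞ = F₁/k = F₁·τ = 568400 × 0.03953 = 22467 km³.
M(t) = M_∞ + (M₀ − M_∞)·e^(−t/τ); t/τ = 0.0201/0.03953 = 0.5085, so e^(−t/τ) = 0.6014.
M(t) = 22467 − 9087 × 0.6014 = 17002 km³.

17000 km³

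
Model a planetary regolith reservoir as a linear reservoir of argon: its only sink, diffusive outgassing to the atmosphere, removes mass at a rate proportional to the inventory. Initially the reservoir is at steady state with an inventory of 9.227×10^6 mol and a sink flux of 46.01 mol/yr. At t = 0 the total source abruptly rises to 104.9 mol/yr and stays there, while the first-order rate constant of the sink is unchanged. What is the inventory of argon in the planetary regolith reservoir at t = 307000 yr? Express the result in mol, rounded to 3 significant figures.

τ = M₀/F₀ = 9.227×10^6/46.01 = 200500 yr; rate constant k = 1/τ.
New steady state M_∞ = F₁/k = F₁·τ = 104.9 × 200500 = 2.1037×10^7 mol.
M(t) = M_∞ + (M₀ − M_∞)·e^(−t/τ); t/τ = 307000/200500 = 1.531, so e^(−t/τ) = 0.2164.
M(t) = 2.1037×10^7 − 1.181×10^7 × 0.2164 = 1.8482×10^7 mol.

1.85×10^7 mol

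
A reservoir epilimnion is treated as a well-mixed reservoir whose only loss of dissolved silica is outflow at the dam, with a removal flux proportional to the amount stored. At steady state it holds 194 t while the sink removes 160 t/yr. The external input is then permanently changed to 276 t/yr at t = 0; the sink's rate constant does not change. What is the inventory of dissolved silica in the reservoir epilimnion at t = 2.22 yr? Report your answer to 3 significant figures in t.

The sink rate constant is k = F₀/M₀ = 160/194 = 0.8247 yr⁻¹.
Solving dM/dt = F₁ − kM with M(0) = M₀ gives M(t) = F₁/k + (M₀ − F₁/k)·e^(−kt).
F₁/k = 276/0.8247 = 334.65 t; kt = 0.8247 × 2.22 = 1.831, e^(−kt) = 0.1603.
M(2.22) = 334.65 + (194 − 334.65) × 0.1603 = 334.65 − 22.54 = 312.11 t.

312 t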